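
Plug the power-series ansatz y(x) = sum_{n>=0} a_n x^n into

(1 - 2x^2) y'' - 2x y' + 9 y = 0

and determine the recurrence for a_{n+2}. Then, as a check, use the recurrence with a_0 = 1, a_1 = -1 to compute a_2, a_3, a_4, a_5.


Substitute y = sum_n a_n x^n.
(1 - 2 x^2) y'' contributes (n+2)(n+1) a_{n+2} - 2 n(n-1) a_n at x^n.
-2 x y'(x) contributes -2 n a_n at x^n.
9 y(x) contributes 9 a_n at x^n.
Matching x^n: (n+2)(n+1) a_{n+2} + (-2 n(n-1) - 2 n + 9) a_n = 0.
Thus a_{n+2} = (2 n(n-1) + 2 n - 9) / ((n+1)(n+2)) * a_n.

Check with a_0 = 1, a_1 = -1 (apply the recurrence for n = 0, 1, 2, 3): a_0 = 1, a_1 = -1, a_2 = -9/2, a_3 = 7/6, a_4 = 3/8, a_5 = 21/40.

a_(n+2) = (2 n(n-1) + 2 n - 9) / ((n+1)(n+2)) * a_n; check: a_0 = 1, a_1 = -1, a_2 = -9/2, a_3 = 7/6, a_4 = 3/8, a_5 = 21/40


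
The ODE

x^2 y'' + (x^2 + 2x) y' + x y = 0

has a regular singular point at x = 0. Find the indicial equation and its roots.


Divide by x^2 to reach normal form y'' + P_1(x) y' + P_2(x) y = 0 with P_1(x) = 1 + 2/x and P_2(x) = 1/x.
x = 0 is a singular point because the y'-coefficient 1 + 2/x has a pole at x = 0 and the y-coefficient 1/x has a pole at x = 0.
It is a regular singular point because x P_1(x) = p(x) = x + 2 and x^2 P_2(x) = q(x) = x are polynomials, hence analytic at x = 0.
p(0) = 2,  q(0) = 0.
Indicial equation: r(r-1) + p(0) r + q(0) = 0, i.e. r^2 + (p(0) - 1) r + q(0) = 0, i.e. r^2 + 1 r = 0.
Discriminant: (1)^2 - 4(0) = 1, so r = (-1 ± 1)/2.
Solving: r_1 = 0, r_2 = -1.

indicial: r^2 + 1 r = 0; roots r_1 = 0, r_2 = -1


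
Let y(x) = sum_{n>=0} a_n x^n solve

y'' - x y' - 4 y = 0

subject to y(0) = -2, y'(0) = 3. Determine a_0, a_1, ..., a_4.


Ansatz: y(x) = sum_{n>=0} a_n x^n, so y'(x) = sum_{n>=1} n a_n x^(n-1) and y''(x) = sum_{n>=2} n(n-1) a_n x^(n-2).
Substitute into P(x) y'' + Q(x) y' + R(x) y = 0 with P(x) = 1, Q(x) = -x, R(x) = -4, and match powers of x.
Initial conditions: a_0 = -2, a_1 = 3.
Setting the coefficient of each power of x to zero and solving order by order (substituting the coefficients already found):
  x^0: 2 a_2 - 4 a_0 = 0  ->  2 a_2 = 4 a_0 = -8  ->  a_2 = -4
  x^1: 6 a_3 - 5 a_1 = 0  ->  6 a_3 = 5 a_1 = 15  ->  a_3 = 5/2
  x^2: 12 a_4 - 6 a_2 = 0  ->  12 a_4 = 6 a_2 = -24  ->  a_4 = -2
Truncated series: y(x) = -2 + 3 x - 4 x^2 + (5/2) x^3 - 2 x^4 + O(x^5).

a_0 = -2; a_1 = 3; a_2 = -4; a_3 = 5/2; a_4 = -2


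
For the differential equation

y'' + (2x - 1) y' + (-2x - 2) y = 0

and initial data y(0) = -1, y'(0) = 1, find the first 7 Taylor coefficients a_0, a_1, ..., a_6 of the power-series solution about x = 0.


Ansatz: y(x) = sum_{n>=0} a_n x^n, so y'(x) = sum_{n>=1} n a_n x^(n-1) and y''(x) = sum_{n>=2} n(n-1) a_n x^(n-2).
Substitute into P(x) y'' + Q(x) y' + R(x) y = 0 with P(x) = 1, Q(x) = 2x - 1, R(x) = -2x - 2, and match powers of x.
Initial conditions: a_0 = -1, a_1 = 1.
Setting the coefficient of each power of x to zero and solving order by order (substituting the coefficients already found):
  x^0: 2 a_2 - a_1 - 2 a_0 = 0  ->  2 a_2 = a_1 + 2 a_0 = -1  ->  a_2 = -1/2
  x^1: 6 a_3 - 2 a_2 - 2 a_0 = 0  ->  6 a_3 = 2 a_2 + 2 a_0 = -3  ->  a_3 = -1/2
  x^2: 12 a_4 - 3 a_3 + 2 a_2 - 2 a_1 = 0  ->  12 a_4 = 3 a_3 - 2 a_2 + 2 a_1 = 3/2  ->  a_4 = 1/8
  x^3: 20 a_5 - 4 a_4 + 4 a_3 - 2 a_2 = 0  ->  20 a_5 = 4 a_4 - 4 a_3 + 2 a_2 = 3/2  ->  a_5 = 3/40
  x^4: 30 a_6 - 5 a_5 + 6 a_4 - 2 a_3 = 0  ->  30 a_6 = 5 a_5 - 6 a_4 + 2 a_3 = -11/8  ->  a_6 = -11/240
Truncated series: y(x) = -1 + x - (1/2) x^2 - (1/2) x^3 + (1/8) x^4 + (3/40) x^5 - (11/240) x^6 + O(x^7).

a_0 = -1; a_1 = 1; a_2 = -1/2; a_3 = -1/2; a_4 = 1/8; a_5 = 3/40; a_6 = -11/240


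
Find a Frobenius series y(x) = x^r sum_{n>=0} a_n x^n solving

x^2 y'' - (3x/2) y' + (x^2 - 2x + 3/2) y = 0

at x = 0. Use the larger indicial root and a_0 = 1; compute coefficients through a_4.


Write in Frobenius form y'' + (p(x)/x) y' + (q(x)/x^2) y = 0:
  p(x) = -3/2,  q(x) = x^2 - 2x + 3/2.
Indicial equation: r(r-1) + (-3/2) r + (3/2) = 0 -> roots r_1 = 3/2, r_2 = 1.
Take r = r_1 = 3/2. Let y(x) = x^r sum_{n>=0} a_n x^n with a_0 = 1.
Substitute y = x^r sum a_n x^n and match x^{r+n}. The recurrence is
  D(n) a_n - 2 a_{n-1} + 1 a_{n-2} = 0,  where D(n) = (r+n)(r+n-1) + (-3/2)(r+n) + (3/2).
  a_n = [2 a_{n-1} - 1 a_{n-2}] / D(n).
Since the indicial polynomial factors as (r - r_1)(r - r_2), D(n) = (r_1 + n - r_1)(r_1 + n - r_2) = n(n + 1/2).
Evaluating step by step (a_0 = 1):
  n = 1: D(1) = 1(1 + 1/2) = 3/2; numerator = 2(1) = 2; a_1 = (2)/(3/2) = 4/3
  n = 2: D(2) = 2(2 + 1/2) = 5; numerator = 2(4/3) - 1(1) = 5/3; a_2 = (5/3)/(5) = 1/3
  n = 3: D(3) = 3(3 + 1/2) = 21/2; numerator = 2(1/3) - 1(4/3) = -2/3; a_3 = (-2/3)/(21/2) = -4/63
  n = 4: D(4) = 4(4 + 1/2) = 18; numerator = 2(-4/63) - 1(1/3) = -29/63; a_4 = (-29/63)/(18) = -29/1134

r = 3/2; a_0 = 1; a_1 = 4/3; a_2 = 1/3; a_3 = -4/63; a_4 = -29/1134


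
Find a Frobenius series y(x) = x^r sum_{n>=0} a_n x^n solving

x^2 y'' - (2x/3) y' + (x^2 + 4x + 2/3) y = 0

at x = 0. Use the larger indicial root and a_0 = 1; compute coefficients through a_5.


Write in Frobenius form y'' + (p(x)/x) y' + (q(x)/x^2) y = 0:
  p(x) = -2/3,  q(x) = x^2 + 4x + 2/3.
Indicial equation: r(r-1) + (-2/3) r + (2/3) = 0 -> roots r_1 = 1, r_2 = 2/3.
Take r = r_1 = 1. Let y(x) = x^r sum_{n>=0} a_n x^n with a_0 = 1.
Substitute y = x^r sum a_n x^n and match x^{r+n}. The recurrence is
  D(n) a_n + 4 a_{n-1} + 1 a_{n-2} = 0,  where D(n) = (r+n)(r+n-1) + (-2/3)(r+n) + (2/3).
  a_n = [-4 a_{n-1} - 1 a_{n-2}] / D(n).
Since the indicial polynomial factors as (r - r_1)(r - r_2), D(n) = (r_1 + n - r_1)(r_1 + n - r_2) = n(n + 1/3).
Evaluating step by step (a_0 = 1):
  n = 1: D(1) = 1(1 + 1/3) = 4/3; numerator = -4(1) = -4; a_1 = (-4)/(4/3) = -3
  n = 2: D(2) = 2(2 + 1/3) = 14/3; numerator = -4(-3) - 1(1) = 11; a_2 = (11)/(14/3) = 33/14
  n = 3: D(3) = 3(3 + 1/3) = 10; numerator = -4(33/14) - 1(-3) = -45/7; a_3 = (-45/7)/(10) = -9/14
  n = 4: D(4) = 4(4 + 1/3) = 52/3; numerator = -4(-9/14) - 1(33/14) = 3/14; a_4 = (3/14)/(52/3) = 9/728
  n = 5: D(5) = 5(5 + 1/3) = 80/3; numerator = -4(9/728) - 1(-9/14) = 54/91; a_5 = (54/91)/(80/3) = 81/3640

r = 1; a_0 = 1; a_1 = -3; a_2 = 33/14; a_3 = -9/14; a_4 = 9/728; a_5 = 81/3640


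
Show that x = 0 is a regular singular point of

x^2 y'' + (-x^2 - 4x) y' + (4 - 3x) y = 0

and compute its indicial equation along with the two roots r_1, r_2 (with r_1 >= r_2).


Divide by x^2 to reach normal form y'' + P_1(x) y' + P_2(x) y = 0 with P_1(x) = -1 - 4/x and P_2(x) = -3/x + 4/x^2.
x = 0 is a singular point because the y'-coefficient -1 - 4/x has a pole at x = 0 and the y-coefficient -3/x + 4/x^2 has a pole at x = 0.
It is a regular singular point because x P_1(x) = p(x) = -x - 4 and x^2 P_2(x) = q(x) = 4 - 3x are polynomials, hence analytic at x = 0.
p(0) = -4,  q(0) = 4.
Indicial equation: r(r-1) + p(0) r + q(0) = 0, i.e. r^2 + (p(0) - 1) r + q(0) = 0, i.e. r^2 - 5 r + 4 = 0.
Discriminant: (-5)^2 - 4(4) = 9, so r = (5 ± 3)/2.
Solving: r_1 = 4, r_2 = 1.

indicial: r^2 - 5 r + 4 = 0; roots r_1 = 4, r_2 = 1


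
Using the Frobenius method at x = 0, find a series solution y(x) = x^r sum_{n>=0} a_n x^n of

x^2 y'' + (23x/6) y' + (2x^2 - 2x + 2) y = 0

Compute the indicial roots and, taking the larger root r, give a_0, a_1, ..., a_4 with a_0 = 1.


Write in Frobenius form y'' + (p(x)/x) y' + (q(x)/x^2) y = 0:
  p(x) = 23/6,  q(x) = 2x^2 - 2x + 2.
Indicial equation: r(r-1) + (23/6) r + (2) = 0 -> roots r_1 = -4/3, r_2 = -3/2.
Take r = r_1 = -4/3. Let y(x) = x^r sum_{n>=0} a_n x^n with a_0 = 1.
Substitute y = x^r sum a_n x^n and match x^{r+n}. The recurrence is
  D(n) a_n - 2 a_{n-1} + 2 a_{n-2} = 0,  where D(n) = (r+n)(r+n-1) + (23/6)(r+n) + (2).
  a_n = [2 a_{n-1} - 2 a_{n-2}] / D(n).
Since the indicial polynomial factors as (r - r_1)(r - r_2), D(n) = (r_1 + n - r_1)(r_1 + n - r_2) = n(n + 1/6).
Evaluating step by step (a_0 = 1):
  n = 1: D(1) = 1(1 + 1/6) = 7/6; numerator = 2(1) = 2; a_1 = (2)/(7/6) = 12/7
  n = 2: D(2) = 2(2 + 1/6) = 13/3; numerator = 2(12/7) - 2(1) = 10/7; a_2 = (10/7)/(13/3) = 30/91
  n = 3: D(3) = 3(3 + 1/6) = 19/2; numerator = 2(30/91) - 2(12/7) = -36/13; a_3 = (-36/13)/(19/2) = -72/247
  n = 4: D(4) = 4(4 + 1/6) = 50/3; numerator = 2(-72/247) - 2(30/91) = -2148/1729; a_4 = (-2148/1729)/(50/3) = -3222/43225

r = -4/3; a_0 = 1; a_1 = 12/7; a_2 = 30/91; a_3 = -72/247; a_4 = -3222/43225


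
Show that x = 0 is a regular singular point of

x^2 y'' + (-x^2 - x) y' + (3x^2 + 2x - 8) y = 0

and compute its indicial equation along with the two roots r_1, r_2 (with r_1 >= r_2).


Divide by x^2 to reach normal form y'' + P_1(x) y' + P_2(x) y = 0 with P_1(x) = -1 - 1/x and P_2(x) = 3 + 2/x - 8/x^2.
x = 0 is a singular point because the y'-coefficient -1 - 1/x has a pole at x = 0 and the y-coefficient 3 + 2/x - 8/x^2 has a pole at x = 0.
It is a regular singular point because x P_1(x) = p(x) = -x - 1 and x^2 P_2(x) = q(x) = 3x^2 + 2x - 8 are polynomials, hence analytic at x = 0.
p(0) = -1,  q(0) = -8.
Indicial equation: r(r-1) + p(0) r + q(0) = 0, i.e. r^2 + (p(0) - 1) r + q(0) = 0, i.e. r^2 - 2 r - 8 = 0.
Discriminant: (-2)^2 - 4(-8) = 36, so r = (2 ± 6)/2.
Solving: r_1 = 4, r_2 = -2.

indicial: r^2 - 2 r - 8 = 0; roots r_1 = 4, r_2 = -2


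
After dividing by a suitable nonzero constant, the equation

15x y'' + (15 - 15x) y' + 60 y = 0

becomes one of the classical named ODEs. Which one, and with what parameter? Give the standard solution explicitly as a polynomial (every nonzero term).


All three coefficients share the factor 15; dividing through by 15 gives  x y'' + (1 - x) y' + 4 y = 0.
This matches the Laguerre equation x y'' + (1 - x) y' + n y = 0 with n = 4; the polynomial solution is L_4(x).
With y = sum_k a_k x^k, matching x^k gives (k+1)k a_{k+1} + (k+1) a_{k+1} - k a_k + n a_k = 0, i.e. (k+1)^2 a_{k+1} = (k - n) a_k = (k - 4) a_k. The right side vanishes at k = 4, so the series terminates at degree 4.
Standard normalization L_n(0) = 1 gives a_0 = 1. Work upward with a_{k+1} = (k - 4) a_k / (k+1)^2:
  a_1 = (0 - 4)(1) / 1^2 = -4/1 = -4
  a_2 = (1 - 4)(-4) / 2^2 = 12/4 = 3
  a_3 = (2 - 4)(3) / 3^2 = -6/9 = -2/3
  a_4 = (3 - 4)(-2/3) / 4^2 = (2/3)/16 = 1/24
Hence L_4(x) = x^4/24 - 2 x^3/3 + 3 x^2 - 4 x + 1.

L_4(x); series = x^4/24 - 2 x^3/3 + 3 x^2 - 4 x + 1


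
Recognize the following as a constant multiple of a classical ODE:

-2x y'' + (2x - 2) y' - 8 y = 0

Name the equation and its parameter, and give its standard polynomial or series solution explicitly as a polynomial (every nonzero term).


All three coefficients share the factor -2; dividing through by -2 gives  x y'' + (1 - x) y' + 4 y = 0.
This matches the Laguerre equation x y'' + (1 - x) y' + n y = 0 with n = 4; the polynomial solution is L_4(x).
With y = sum_k a_k x^k, matching x^k gives (k+1)k a_{k+1} + (k+1) a_{k+1} - k a_k + n a_k = 0, i.e. (k+1)^2 a_{k+1} = (k - n) a_k = (k - 4) a_k. The right side vanishes at k = 4, so the series terminates at degree 4.
Standard normalization L_n(0) = 1 gives a_0 = 1. Work upward with a_{k+1} = (k - 4) a_k / (k+1)^2:
  a_1 = (0 - 4)(1) / 1^2 = -4/1 = -4
  a_2 = (1 - 4)(-4) / 2^2 = 12/4 = 3
  a_3 = (2 - 4)(3) / 3^2 = -6/9 = -2/3
  a_4 = (3 - 4)(-2/3) / 4^2 = (2/3)/16 = 1/24
Hence L_4(x) = x^4/24 - 2 x^3/3 + 3 x^2 - 4 x + 1.

L_4(x); series = x^4/24 - 2 x^3/3 + 3 x^2 - 4 x + 1


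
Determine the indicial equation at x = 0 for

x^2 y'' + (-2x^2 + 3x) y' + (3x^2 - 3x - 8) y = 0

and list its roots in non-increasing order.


Divide by x^2 to reach normal form y'' + P_1(x) y' + P_2(x) y = 0 with P_1(x) = -2 + 3/x and P_2(x) = 3 - 3/x - 8/x^2.
x = 0 is a singular point because the y'-coefficient -2 + 3/x has a pole at x = 0 and the y-coefficient 3 - 3/x - 8/x^2 has a pole at x = 0.
It is a regular singular point because x P_1(x) = p(x) = 3 - 2x and x^2 P_2(x) = q(x) = 3x^2 - 3x - 8 are polynomials, hence analytic at x = 0.
p(0) = 3,  q(0) = -8.
Indicial equation: r(r-1) + p(0) r + q(0) = 0, i.e. r^2 + (p(0) - 1) r + q(0) = 0, i.e. r^2 + 2 r - 8 = 0.
Discriminant: (2)^2 - 4(-8) = 36, so r = (-2 ± 6)/2.
Solving: r_1 = 2, r_2 = -4.

indicial: r^2 + 2 r - 8 = 0; roots r_1 = 2, r_2 = -4


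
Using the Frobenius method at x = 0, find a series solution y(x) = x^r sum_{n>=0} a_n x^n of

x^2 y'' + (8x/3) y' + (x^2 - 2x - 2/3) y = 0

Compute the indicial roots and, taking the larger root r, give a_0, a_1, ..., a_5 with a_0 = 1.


Write in Frobenius form y'' + (p(x)/x) y' + (q(x)/x^2) y = 0:
  p(x) = 8/3,  q(x) = x^2 - 2x - 2/3.
Indicial equation: r(r-1) + (8/3) r + (-2/3) = 0 -> roots r_1 = 1/3, r_2 = -2.
Take r = r_1 = 1/3. Let y(x) = x^r sum_{n>=0} a_n x^n with a_0 = 1.
Substitute y = x^r sum a_n x^n and match x^{r+n}. The recurrence is
  D(n) a_n - 2 a_{n-1} + 1 a_{n-2} = 0,  where D(n) = (r+n)(r+n-1) + (8/3)(r+n) + (-2/3).
  a_n = [2 a_{n-1} - 1 a_{n-2}] / D(n).
Since the indicial polynomial factors as (r - r_1)(r - r_2), D(n) = (r_1 + n - r_1)(r_1 + n - r_2) = n(n + 7/3).
Evaluating step by step (a_0 = 1):
  n = 1: D(1) = 1(1 + 7/3) = 10/3; numerator = 2(1) = 2; a_1 = (2)/(10/3) = 3/5
  n = 2: D(2) = 2(2 + 7/3) = 26/3; numerator = 2(3/5) - 1(1) = 1/5; a_2 = (1/5)/(26/3) = 3/130
  n = 3: D(3) = 3(3 + 7/3) = 16; numerator = 2(3/130) - 1(3/5) = -36/65; a_3 = (-36/65)/(16) = -9/260
  n = 4: D(4) = 4(4 + 7/3) = 76/3; numerator = 2(-9/260) - 1(3/130) = -6/65; a_4 = (-6/65)/(76/3) = -9/2470
  n = 5: D(5) = 5(5 + 7/3) = 110/3; numerator = 2(-9/2470) - 1(-9/260) = 27/988; a_5 = (27/988)/(110/3) = 81/108680

r = 1/3; a_0 = 1; a_1 = 3/5; a_2 = 3/130; a_3 = -9/260; a_4 = -9/2470; a_5 = 81/108680


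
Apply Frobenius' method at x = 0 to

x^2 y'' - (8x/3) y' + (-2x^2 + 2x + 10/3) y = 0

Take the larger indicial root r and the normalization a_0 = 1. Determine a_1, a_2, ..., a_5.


Write in Frobenius form y'' + (p(x)/x) y' + (q(x)/x^2) y = 0:
  p(x) = -8/3,  q(x) = -2x^2 + 2x + 10/3.
Indicial equation: r(r-1) + (-8/3) r + (10/3) = 0 -> roots r_1 = 2, r_2 = 5/3.
Take r = r_1 = 2. Let y(x) = x^r sum_{n>=0} a_n x^n with a_0 = 1.
Substitute y = x^r sum a_n x^n and match x^{r+n}. The recurrence is
  D(n) a_n + 2 a_{n-1} - 2 a_{n-2} = 0,  where D(n) = (r+n)(r+n-1) + (-8/3)(r+n) + (10/3).
  a_n = [-2 a_{n-1} + 2 a_{n-2}] / D(n).
Since the indicial polynomial factors as (r - r_1)(r - r_2), D(n) = (r_1 + n - r_1)(r_1 + n - r_2) = n(n + 1/3).
Evaluating step by step (a_0 = 1):
  n = 1: D(1) = 1(1 + 1/3) = 4/3; numerator = -2(1) = -2; a_1 = (-2)/(4/3) = -3/2
  n = 2: D(2) = 2(2 + 1/3) = 14/3; numerator = -2(-3/2) + 2(1) = 5; a_2 = (5)/(14/3) = 15/14
  n = 3: D(3) = 3(3 + 1/3) = 10; numerator = -2(15/14) + 2(-3/2) = -36/7; a_3 = (-36/7)/(10) = -18/35
  n = 4: D(4) = 4(4 + 1/3) = 52/3; numerator = -2(-18/35) + 2(15/14) = 111/35; a_4 = (111/35)/(52/3) = 333/1820
  n = 5: D(5) = 5(5 + 1/3) = 80/3; numerator = -2(333/1820) + 2(-18/35) = -1269/910; a_5 = (-1269/910)/(80/3) = -3807/72800

r = 2; a_0 = 1; a_1 = -3/2; a_2 = 15/14; a_3 = -18/35; a_4 = 333/1820; a_5 = -3807/72800


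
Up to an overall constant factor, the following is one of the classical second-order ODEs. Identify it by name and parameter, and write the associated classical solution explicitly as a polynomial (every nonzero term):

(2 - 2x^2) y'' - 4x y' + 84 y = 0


All three coefficients share the factor 2; dividing through by 2 gives  (1 - x^2) y'' - 2x y' + 42 y = 0.
This matches the Legendre equation (1 - x^2) y'' - 2x y' + n(n+1) y = 0 (note the -2x y' term) with n(n+1) = 42, so n = 6; the polynomial solution is P_6(x).
With y = sum_k a_k x^k, matching x^k gives (k+2)(k+1) a_{k+2} = [k(k+1) - n(n+1)] a_k = (k - 6)(k + 7) a_k. The right side vanishes at k = 6, so the series with the parity of 6 terminates at degree 6.
Standard normalization (P_n(1) = 1): leading coefficient (2n)!/(2^n (n!)^2) = 479001600/(64*518400) = 231/16, so a_6 = 231/16. Work downward with a_k = (k+1)(k+2) a_{k+2} / ((k - 6)(k + 7)):
  a_4 = (5)(6)(231/16) / ((4 - 6)(4 + 7)) = (3465/8)/(-22) = -315/16
  a_2 = (3)(4)(-315/16) / ((2 - 6)(2 + 7)) = (-945/4)/(-36) = 105/16
  a_0 = (1)(2)(105/16) / ((0 - 6)(0 + 7)) = (105/8)/(-42) = -5/16
Hence P_6(x) = 231 x^6/16 - 315 x^4/16 + 105 x^2/16 - 5/16.

P_6(x); series = 231 x^6/16 - 315 x^4/16 + 105 x^2/16 - 5/16


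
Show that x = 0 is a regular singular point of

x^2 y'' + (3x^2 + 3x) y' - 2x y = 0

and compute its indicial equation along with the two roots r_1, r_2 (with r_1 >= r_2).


Divide by x^2 to reach normal form y'' + P_1(x) y' + P_2(x) y = 0 with P_1(x) = 3 + 3/x and P_2(x) = -2/x.
x = 0 is a singular point because the y'-coefficient 3 + 3/x has a pole at x = 0 and the y-coefficient -2/x has a pole at x = 0.
It is a regular singular point because x P_1(x) = p(x) = 3x + 3 and x^2 P_2(x) = q(x) = -2x are polynomials, hence analytic at x = 0.
p(0) = 3,  q(0) = 0.
Indicial equation: r(r-1) + p(0) r + q(0) = 0, i.e. r^2 + (p(0) - 1) r + q(0) = 0, i.e. r^2 + 2 r = 0.
Discriminant: (2)^2 - 4(0) = 4, so r = (-2 ± 2)/2.
Solving: r_1 = 0, r_2 = -2.

indicial: r^2 + 2 r = 0; roots r_1 = 0, r_2 = -2


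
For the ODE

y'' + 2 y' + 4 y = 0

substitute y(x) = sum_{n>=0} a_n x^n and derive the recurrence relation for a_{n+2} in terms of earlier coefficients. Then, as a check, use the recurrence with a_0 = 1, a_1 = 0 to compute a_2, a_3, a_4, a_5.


Substitute y = sum_n a_n x^n.
y''(x) has coefficient (n+2)(n+1) a_{n+2} at x^n;
2 y'(x) has coefficient 2 (n+1) a_{n+1} at x^n;
4 y(x) has coefficient 4 a_n at x^n.
Matching x^n: (n+2)(n+1) a_{n+2} + 2 (n+1) a_{n+1} + 4 a_n = 0.
Thus a_{n+2} = [-2 (n+1) a_{n+1} - 4 a_n] / ((n+1)(n+2)).

Check with a_0 = 1, a_1 = 0 (apply the recurrence for n = 0, 1, 2, 3): a_0 = 1, a_1 = 0, a_2 = -2, a_3 = 4/3, a_4 = 0, a_5 = -4/15.

a_(n+2) = [-2 (n+1) a_(n+1) - 4 a_n] / ((n+1)(n+2)); check: a_0 = 1, a_1 = 0, a_2 = -2, a_3 = 4/3, a_4 = 0, a_5 = -4/15


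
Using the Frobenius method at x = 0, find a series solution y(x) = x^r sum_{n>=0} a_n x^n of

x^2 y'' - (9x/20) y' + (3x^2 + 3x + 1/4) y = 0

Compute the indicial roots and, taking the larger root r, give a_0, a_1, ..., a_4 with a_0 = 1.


Write in Frobenius form y'' + (p(x)/x) y' + (q(x)/x^2) y = 0:
  p(x) = -9/20,  q(x) = 3x^2 + 3x + 1/4.
Indicial equation: r(r-1) + (-9/20) r + (1/4) = 0 -> roots r_1 = 5/4, r_2 = 1/5.
Take r = r_1 = 5/4. Let y(x) = x^r sum_{n>=0} a_n x^n with a_0 = 1.
Substitute y = x^r sum a_n x^n and match x^{r+n}. The recurrence is
  D(n) a_n + 3 a_{n-1} + 3 a_{n-2} = 0,  where D(n) = (r+n)(r+n-1) + (-9/20)(r+n) + (1/4).
  a_n = [-3 a_{n-1} - 3 a_{n-2}] / D(n).
Since the indicial polynomial factors as (r - r_1)(r - r_2), D(n) = (r_1 + n - r_1)(r_1 + n - r_2) = n(n + 21/20).
Evaluating step by step (a_0 = 1):
  n = 1: D(1) = 1(1 + 21/20) = 41/20; numerator = -3(1) = -3; a_1 = (-3)/(41/20) = -60/41
  n = 2: D(2) = 2(2 + 21/20) = 61/10; numerator = -3(-60/41) - 3(1) = 57/41; a_2 = (57/41)/(61/10) = 570/2501
  n = 3: D(3) = 3(3 + 21/20) = 243/20; numerator = -3(570/2501) - 3(-60/41) = 9270/2501; a_3 = (9270/2501)/(243/20) = 20600/67527
  n = 4: D(4) = 4(4 + 21/20) = 101/5; numerator = -3(20600/67527) - 3(570/2501) = -590/369; a_4 = (-590/369)/(101/5) = -2950/37269

r = 5/4; a_0 = 1; a_1 = -60/41; a_2 = 570/2501; a_3 = 20600/67527; a_4 = -2950/37269


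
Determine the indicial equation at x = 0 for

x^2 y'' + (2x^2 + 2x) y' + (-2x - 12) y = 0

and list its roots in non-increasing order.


Divide by x^2 to reach normal form y'' + P_1(x) y' + P_2(x) y = 0 with P_1(x) = 2 + 2/x and P_2(x) = -2/x - 12/x^2.
x = 0 is a singular point because the y'-coefficient 2 + 2/x has a pole at x = 0 and the y-coefficient -2/x - 12/x^2 has a pole at x = 0.
It is a regular singular point because x P_1(x) = p(x) = 2x + 2 and x^2 P_2(x) = q(x) = -2x - 12 are polynomials, hence analytic at x = 0.
p(0) = 2,  q(0) = -12.
Indicial equation: r(r-1) + p(0) r + q(0) = 0, i.e. r^2 + (p(0) - 1) r + q(0) = 0, i.e. r^2 + 1 r - 12 = 0.
Discriminant: (1)^2 - 4(-12) = 49, so r = (-1 ± 7)/2.
Solving: r_1 = 3, r_2 = -4.

indicial: r^2 + 1 r - 12 = 0; roots r_1 = 3, r_2 = -4


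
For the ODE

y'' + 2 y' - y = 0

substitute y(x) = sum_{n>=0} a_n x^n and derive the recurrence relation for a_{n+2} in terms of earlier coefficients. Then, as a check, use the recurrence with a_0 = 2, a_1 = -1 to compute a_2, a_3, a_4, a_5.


Substitute y = sum_n a_n x^n.
y''(x) has coefficient (n+2)(n+1) a_{n+2} at x^n;
2 y'(x) has coefficient 2 (n+1) a_{n+1} at x^n;
-y(x) has coefficient -1 a_n at x^n.
Matching x^n: (n+2)(n+1) a_{n+2} + 2 (n+1) a_{n+1} - 1 a_n = 0.
Thus a_{n+2} = [-2 (n+1) a_{n+1} + 1 a_n] / ((n+1)(n+2)).

Check with a_0 = 2, a_1 = -1 (apply the recurrence for n = 0, 1, 2, 3): a_0 = 2, a_1 = -1, a_2 = 2, a_3 = -3/2, a_4 = 11/12, a_5 = -53/120.

a_(n+2) = [-2 (n+1) a_(n+1) + 1 a_n] / ((n+1)(n+2)); check: a_0 = 2, a_1 = -1, a_2 = 2, a_3 = -3/2, a_4 = 11/12, a_5 = -53/120


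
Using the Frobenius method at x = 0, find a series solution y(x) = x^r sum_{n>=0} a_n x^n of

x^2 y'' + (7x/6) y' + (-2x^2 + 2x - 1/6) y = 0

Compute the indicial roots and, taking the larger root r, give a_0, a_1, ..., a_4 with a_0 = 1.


Write in Frobenius form y'' + (p(x)/x) y' + (q(x)/x^2) y = 0:
  p(x) = 7/6,  q(x) = -2x^2 + 2x - 1/6.
Indicial equation: r(r-1) + (7/6) r + (-1/6) = 0 -> roots r_1 = 1/3, r_2 = -1/2.
Take r = r_1 = 1/3. Let y(x) = x^r sum_{n>=0} a_n x^n with a_0 = 1.
Substitute y = x^r sum a_n x^n and match x^{r+n}. The recurrence is
  D(n) a_n + 2 a_{n-1} - 2 a_{n-2} = 0,  where D(n) = (r+n)(r+n-1) + (7/6)(r+n) + (-1/6).
  a_n = [-2 a_{n-1} + 2 a_{n-2}] / D(n).
Since the indicial polynomial factors as (r - r_1)(r - r_2), D(n) = (r_1 + n - r_1)(r_1 + n - r_2) = n(n + 5/6).
Evaluating step by step (a_0 = 1):
  n = 1: D(1) = 1(1 + 5/6) = 11/6; numerator = -2(1) = -2; a_1 = (-2)/(11/6) = -12/11
  n = 2: D(2) = 2(2 + 5/6) = 17/3; numerator = -2(-12/11) + 2(1) = 46/11; a_2 = (46/11)/(17/3) = 138/187
  n = 3: D(3) = 3(3 + 5/6) = 23/2; numerator = -2(138/187) + 2(-12/11) = -684/187; a_3 = (-684/187)/(23/2) = -1368/4301
  n = 4: D(4) = 4(4 + 5/6) = 58/3; numerator = -2(-1368/4301) + 2(138/187) = 9084/4301; a_4 = (9084/4301)/(58/3) = 13626/124729

r = 1/3; a_0 = 1; a_1 = -12/11; a_2 = 138/187; a_3 = -1368/4301; a_4 = 13626/124729


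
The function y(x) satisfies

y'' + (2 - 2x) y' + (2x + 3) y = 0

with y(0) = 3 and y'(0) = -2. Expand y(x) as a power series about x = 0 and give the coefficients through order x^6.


Ansatz: y(x) = sum_{n>=0} a_n x^n, so y'(x) = sum_{n>=1} n a_n x^(n-1) and y''(x) = sum_{n>=2} n(n-1) a_n x^(n-2).
Substitute into P(x) y'' + Q(x) y' + R(x) y = 0 with P(x) = 1, Q(x) = 2 - 2x, R(x) = 2x + 3, and match powers of x.
Initial conditions: a_0 = 3, a_1 = -2.
Setting the coefficient of each power of x to zero and solving order by order (substituting the coefficients already found):
  x^0: 2 a_2 + 2 a_1 + 3 a_0 = 0  ->  2 a_2 = -2 a_1 - 3 a_0 = -5  ->  a_2 = -5/2
  x^1: 6 a_3 + 4 a_2 + a_1 + 2 a_0 = 0  ->  6 a_3 = -4 a_2 - a_1 - 2 a_0 = 6  ->  a_3 = 1
  x^2: 12 a_4 + 6 a_3 - a_2 + 2 a_1 = 0  ->  12 a_4 = -6 a_3 + a_2 - 2 a_1 = -9/2  ->  a_4 = -3/8
  x^3: 20 a_5 + 8 a_4 - 3 a_3 + 2 a_2 = 0  ->  20 a_5 = -8 a_4 + 3 a_3 - 2 a_2 = 11  ->  a_5 = 11/20
  x^4: 30 a_6 + 10 a_5 - 5 a_4 + 2 a_3 = 0  ->  30 a_6 = -10 a_5 + 5 a_4 - 2 a_3 = -75/8  ->  a_6 = -5/16
Truncated series: y(x) = 3 - 2 x - (5/2) x^2 + x^3 - (3/8) x^4 + (11/20) x^5 - (5/16) x^6 + O(x^7).

a_0 = 3; a_1 = -2; a_2 = -5/2; a_3 = 1; a_4 = -3/8; a_5 = 11/20; a_6 = -5/16


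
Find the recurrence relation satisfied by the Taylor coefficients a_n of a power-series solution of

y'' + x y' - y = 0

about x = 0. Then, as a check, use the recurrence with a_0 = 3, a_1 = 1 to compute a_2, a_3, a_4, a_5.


Substitute y = sum_n a_n x^n.
y''(x) has coefficient (n+2)(n+1) a_{n+2} at x^n;
x y'(x) has coefficient n a_n at x^n (shift);
-y(x) has coefficient -1 a_n at x^n.
Matching x^n: (n+2)(n+1) a_{n+2} + (n - 1) a_n = 0.
Thus a_{n+2} = (-n + 1) / ((n+1)(n+2)) * a_n.

Check with a_0 = 3, a_1 = 1 (apply the recurrence for n = 0, 1, 2, 3): a_0 = 3, a_1 = 1, a_2 = 3/2, a_3 = 0, a_4 = -1/8, a_5 = 0.

a_(n+2) = (-n + 1) / ((n+1)(n+2)) * a_n; check: a_0 = 3, a_1 = 1, a_2 = 3/2, a_3 = 0, a_4 = -1/8, a_5 = 0


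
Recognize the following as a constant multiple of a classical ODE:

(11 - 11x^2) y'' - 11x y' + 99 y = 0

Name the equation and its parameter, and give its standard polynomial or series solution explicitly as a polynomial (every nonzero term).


All three coefficients share the factor 11; dividing through by 11 gives  (1 - x^2) y'' - x y' + 9 y = 0.
This matches the Chebyshev equation (1 - x^2) y'' - x y' + n^2 y = 0 (note the -x y' term, not -2x y') with n^2 = 9, so n = 3; the polynomial solution is T_3(x).
With y = sum_k a_k x^k, matching x^k gives (k+2)(k+1) a_{k+2} = (k^2 - n^2) a_k = (k - 3)(k + 3) a_k. The right side vanishes at k = 3, so the series with the parity of 3 terminates at degree 3.
Standard normalization: leading coefficient of T_n is 2^(n-1), so a_3 = 2^2 = 4. Work downward with a_k = (k+1)(k+2) a_{k+2} / ((k - 3)(k + 3)):
  a_1 = (2)(3)(4) / ((1 - 3)(1 + 3)) = 24/(-8) = -3
Hence T_3(x) = 4 x^3 - 3 x.

T_3(x); series = 4 x^3 - 3 x


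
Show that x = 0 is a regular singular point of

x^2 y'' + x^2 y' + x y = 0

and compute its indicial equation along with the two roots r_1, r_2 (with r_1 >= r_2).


Divide by x^2 to reach normal form y'' + P_1(x) y' + P_2(x) y = 0 with P_1(x) = 1 and P_2(x) = 1/x.
x = 0 is a singular point because the y-coefficient 1/x has a pole at x = 0.
It is a regular singular point because x P_1(x) = p(x) = x and x^2 P_2(x) = q(x) = x are polynomials, hence analytic at x = 0.
p(0) = 0,  q(0) = 0.
Indicial equation: r(r-1) + p(0) r + q(0) = 0, i.e. r^2 + (p(0) - 1) r + q(0) = 0, i.e. r^2 - 1 r = 0.
Discriminant: (-1)^2 - 4(0) = 1, so r = (1 ± 1)/2.
Solving: r_1 = 1, r_2 = 0.

indicial: r^2 - 1 r = 0; roots r_1 = 1, r_2 = 0


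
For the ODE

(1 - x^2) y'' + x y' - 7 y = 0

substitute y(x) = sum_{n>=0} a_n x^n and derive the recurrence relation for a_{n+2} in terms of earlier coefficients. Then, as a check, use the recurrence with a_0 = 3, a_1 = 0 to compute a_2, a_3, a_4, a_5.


Substitute y = sum_n a_n x^n.
(1 - 1 x^2) y'' contributes (n+2)(n+1) a_{n+2} - n(n-1) a_n at x^n.
x y'(x) contributes n a_n at x^n.
-7 y(x) contributes -7 a_n at x^n.
Matching x^n: (n+2)(n+1) a_{n+2} + (-n(n-1) + n - 7) a_n = 0.
Thus a_{n+2} = (n(n-1) - n + 7) / ((n+1)(n+2)) * a_n.

Check with a_0 = 3, a_1 = 0 (apply the recurrence for n = 0, 1, 2, 3): a_0 = 3, a_1 = 0, a_2 = 21/2, a_3 = 0, a_4 = 49/8, a_5 = 0.

a_(n+2) = (n(n-1) - n + 7) / ((n+1)(n+2)) * a_n; check: a_0 = 3, a_1 = 0, a_2 = 21/2, a_3 = 0, a_4 = 49/8, a_5 = 0


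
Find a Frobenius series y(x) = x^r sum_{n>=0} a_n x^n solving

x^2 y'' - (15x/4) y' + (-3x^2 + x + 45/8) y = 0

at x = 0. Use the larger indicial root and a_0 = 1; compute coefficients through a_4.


Write in Frobenius form y'' + (p(x)/x) y' + (q(x)/x^2) y = 0:
  p(x) = -15/4,  q(x) = -3x^2 + x + 45/8.
Indicial equation: r(r-1) + (-15/4) r + (45/8) = 0 -> roots r_1 = 5/2, r_2 = 9/4.
Take r = r_1 = 5/2. Let y(x) = x^r sum_{n>=0} a_n x^n with a_0 = 1.
Substitute y = x^r sum a_n x^n and match x^{r+n}. The recurrence is
  D(n) a_n + 1 a_{n-1} - 3 a_{n-2} = 0,  where D(n) = (r+n)(r+n-1) + (-15/4)(r+n) + (45/8).
  a_n = [-1 a_{n-1} + 3 a_{n-2}] / D(n).
Since the indicial polynomial factors as (r - r_1)(r - r_2), D(n) = (r_1 + n - r_1)(r_1 + n - r_2) = n(n + 1/4).
Evaluating step by step (a_0 = 1):
  n = 1: D(1) = 1(1 + 1/4) = 5/4; numerator = -1(1) = -1; a_1 = (-1)/(5/4) = -4/5
  n = 2: D(2) = 2(2 + 1/4) = 9/2; numerator = -1(-4/5) + 3(1) = 19/5; a_2 = (19/5)/(9/2) = 38/45
  n = 3: D(3) = 3(3 + 1/4) = 39/4; numerator = -1(38/45) + 3(-4/5) = -146/45; a_3 = (-146/45)/(39/4) = -584/1755
  n = 4: D(4) = 4(4 + 1/4) = 17; numerator = -1(-584/1755) + 3(38/45) = 1006/351; a_4 = (1006/351)/(17) = 1006/5967

r = 5/2; a_0 = 1; a_1 = -4/5; a_2 = 38/45; a_3 = -584/1755; a_4 = 1006/5967


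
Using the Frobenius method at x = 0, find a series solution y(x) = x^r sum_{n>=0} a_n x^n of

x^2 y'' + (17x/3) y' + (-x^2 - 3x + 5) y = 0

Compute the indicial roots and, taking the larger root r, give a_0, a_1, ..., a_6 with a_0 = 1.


Write in Frobenius form y'' + (p(x)/x) y' + (q(x)/x^2) y = 0:
  p(x) = 17/3,  q(x) = -x^2 - 3x + 5.
Indicial equation: r(r-1) + (17/3) r + (5) = 0 -> roots r_1 = -5/3, r_2 = -3.
Take r = r_1 = -5/3. Let y(x) = x^r sum_{n>=0} a_n x^n with a_0 = 1.
Substitute y = x^r sum a_n x^n and match x^{r+n}. The recurrence is
  D(n) a_n - 3 a_{n-1} - 1 a_{n-2} = 0,  where D(n) = (r+n)(r+n-1) + (17/3)(r+n) + (5).
  a_n = [3 a_{n-1} + 1 a_{n-2}] / D(n).
Since the indicial polynomial factors as (r - r_1)(r - r_2), D(n) = (r_1 + n - r_1)(r_1 + n - r_2) = n(n + 4/3).
Evaluating step by step (a_0 = 1):
  n = 1: D(1) = 1(1 + 4/3) = 7/3; numerator = 3(1) = 3; a_1 = (3)/(7/3) = 9/7
  n = 2: D(2) = 2(2 + 4/3) = 20/3; numerator = 3(9/7) + 1(1) = 34/7; a_2 = (34/7)/(20/3) = 51/70
  n = 3: D(3) = 3(3 + 4/3) = 13; numerator = 3(51/70) + 1(9/7) = 243/70; a_3 = (243/70)/(13) = 243/910
  n = 4: D(4) = 4(4 + 4/3) = 64/3; numerator = 3(243/910) + 1(51/70) = 696/455; a_4 = (696/455)/(64/3) = 261/3640
  n = 5: D(5) = 5(5 + 4/3) = 95/3; numerator = 3(261/3640) + 1(243/910) = 27/56; a_5 = (27/56)/(95/3) = 81/5320
  n = 6: D(6) = 6(6 + 4/3) = 44; numerator = 3(81/5320) + 1(261/3640) = 4059/34580; a_6 = (4059/34580)/(44) = 369/138320

r = -5/3; a_0 = 1; a_1 = 9/7; a_2 = 51/70; a_3 = 243/910; a_4 = 261/3640; a_5 = 81/5320; a_6 = 369/138320


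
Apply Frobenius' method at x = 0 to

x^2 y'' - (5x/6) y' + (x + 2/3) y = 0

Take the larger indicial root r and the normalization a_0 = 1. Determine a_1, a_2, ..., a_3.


Write in Frobenius form y'' + (p(x)/x) y' + (q(x)/x^2) y = 0:
  p(x) = -5/6,  q(x) = x + 2/3.
Indicial equation: r(r-1) + (-5/6) r + (2/3) = 0 -> roots r_1 = 4/3, r_2 = 1/2.
Take r = r_1 = 4/3. Let y(x) = x^r sum_{n>=0} a_n x^n with a_0 = 1.
Substitute y = x^r sum a_n x^n and match x^{r+n}. The recurrence is
  D(n) a_n + 1 a_{n-1} = 0,  where D(n) = (r+n)(r+n-1) + (-5/6)(r+n) + (2/3).
  a_n = -1 / D(n) * a_{n-1}.
Since the indicial polynomial factors as (r - r_1)(r - r_2), D(n) = (r_1 + n - r_1)(r_1 + n - r_2) = n(n + 5/6).
Evaluating step by step (a_0 = 1):
  n = 1: D(1) = 1(1 + 5/6) = 11/6; numerator = -1(1) = -1; a_1 = (-1)/(11/6) = -6/11
  n = 2: D(2) = 2(2 + 5/6) = 17/3; numerator = -1(-6/11) = 6/11; a_2 = (6/11)/(17/3) = 18/187
  n = 3: D(3) = 3(3 + 5/6) = 23/2; numerator = -1(18/187) = -18/187; a_3 = (-18/187)/(23/2) = -36/4301

r = 4/3; a_0 = 1; a_1 = -6/11; a_2 = 18/187; a_3 = -36/4301


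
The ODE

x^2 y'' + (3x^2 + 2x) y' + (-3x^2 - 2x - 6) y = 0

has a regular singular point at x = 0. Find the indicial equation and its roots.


Divide by x^2 to reach normal form y'' + P_1(x) y' + P_2(x) y = 0 with P_1(x) = 3 + 2/x and P_2(x) = -3 - 2/x - 6/x^2.
x = 0 is a singular point because the y'-coefficient 3 + 2/x has a pole at x = 0 and the y-coefficient -3 - 2/x - 6/x^2 has a pole at x = 0.
It is a regular singular point because x P_1(x) = p(x) = 3x + 2 and x^2 P_2(x) = q(x) = -3x^2 - 2x - 6 are polynomials, hence analytic at x = 0.
p(0) = 2,  q(0) = -6.
Indicial equation: r(r-1) + p(0) r + q(0) = 0, i.e. r^2 + (p(0) - 1) r + q(0) = 0, i.e. r^2 + 1 r - 6 = 0.
Discriminant: (1)^2 - 4(-6) = 25, so r = (-1 ± 5)/2.
Solving: r_1 = 2, r_2 = -3.

indicial: r^2 + 1 r - 6 = 0; roots r_1 = 2, r_2 = -3


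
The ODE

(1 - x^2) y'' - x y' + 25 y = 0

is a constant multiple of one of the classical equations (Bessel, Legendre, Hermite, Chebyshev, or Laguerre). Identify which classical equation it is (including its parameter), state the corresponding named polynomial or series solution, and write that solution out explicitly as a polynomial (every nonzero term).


The equation is already in a standard form:  (1 - x^2) y'' - x y' + 25 y = 0.
This matches the Chebyshev equation (1 - x^2) y'' - x y' + n^2 y = 0 (note the -x y' term, not -2x y') with n^2 = 25, so n = 5; the polynomial solution is T_5(x).
With y = sum_k a_k x^k, matching x^k gives (k+2)(k+1) a_{k+2} = (k^2 - n^2) a_k = (k - 5)(k + 5) a_k. The right side vanishes at k = 5, so the series with the parity of 5 terminates at degree 5.
Standard normalization: leading coefficient of T_n is 2^(n-1), so a_5 = 2^4 = 16. Work downward with a_k = (k+1)(k+2) a_{k+2} / ((k - 5)(k + 5)):
  a_3 = (4)(5)(16) / ((3 - 5)(3 + 5)) = 320/(-16) = -20
  a_1 = (2)(3)(-20) / ((1 - 5)(1 + 5)) = -120/(-24) = 5
Hence T_5(x) = 16 x^5 - 20 x^3 + 5 x.

T_5(x); series = 16 x^5 - 20 x^3 + 5 x


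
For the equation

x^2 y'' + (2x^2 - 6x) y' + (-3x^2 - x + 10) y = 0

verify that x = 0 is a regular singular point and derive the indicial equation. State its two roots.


Divide by x^2 to reach normal form y'' + P_1(x) y' + P_2(x) y = 0 with P_1(x) = 2 - 6/x and P_2(x) = -3 - 1/x + 10/x^2.
x = 0 is a singular point because the y'-coefficient 2 - 6/x has a pole at x = 0 and the y-coefficient -3 - 1/x + 10/x^2 has a pole at x = 0.
It is a regular singular point because x P_1(x) = p(x) = 2x - 6 and x^2 P_2(x) = q(x) = -3x^2 - x + 10 are polynomials, hence analytic at x = 0.
p(0) = -6,  q(0) = 10.
Indicial equation: r(r-1) + p(0) r + q(0) = 0, i.e. r^2 + (p(0) - 1) r + q(0) = 0, i.e. r^2 - 7 r + 10 = 0.
Discriminant: (-7)^2 - 4(10) = 9, so r = (7 ± 3)/2.
Solving: r_1 = 5, r_2 = 2.

indicial: r^2 - 7 r + 10 = 0; roots r_1 = 5, r_2 = 2


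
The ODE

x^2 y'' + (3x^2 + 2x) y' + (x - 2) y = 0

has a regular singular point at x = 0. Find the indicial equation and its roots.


Divide by x^2 to reach normal form y'' + P_1(x) y' + P_2(x) y = 0 with P_1(x) = 3 + 2/x and P_2(x) = 1/x - 2/x^2.
x = 0 is a singular point because the y'-coefficient 3 + 2/x has a pole at x = 0 and the y-coefficient 1/x - 2/x^2 has a pole at x = 0.
It is a regular singular point because x P_1(x) = p(x) = 3x + 2 and x^2 P_2(x) = q(x) = x - 2 are polynomials, hence analytic at x = 0.
p(0) = 2,  q(0) = -2.
Indicial equation: r(r-1) + p(0) r + q(0) = 0, i.e. r^2 + (p(0) - 1) r + q(0) = 0, i.e. r^2 + 1 r - 2 = 0.
Discriminant: (1)^2 - 4(-2) = 9, so r = (-1 ± 3)/2.
Solving: r_1 = 1, r_2 = -2.

indicial: r^2 + 1 r - 2 = 0; roots r_1 = 1, r_2 = -2


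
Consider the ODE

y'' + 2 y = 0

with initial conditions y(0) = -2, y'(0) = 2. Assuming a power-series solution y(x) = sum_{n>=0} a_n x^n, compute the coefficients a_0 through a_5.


Ansatz: y(x) = sum_{n>=0} a_n x^n, so y'(x) = sum_{n>=1} n a_n x^(n-1) and y''(x) = sum_{n>=2} n(n-1) a_n x^(n-2).
Substitute into P(x) y'' + Q(x) y' + R(x) y = 0 with P(x) = 1, Q(x) = 0, R(x) = 2, and match powers of x.
Initial conditions: a_0 = -2, a_1 = 2.
Setting the coefficient of each power of x to zero and solving order by order (substituting the coefficients already found):
  x^0: 2 a_2 + 2 a_0 = 0  ->  2 a_2 = -2 a_0 = 4  ->  a_2 = 2
  x^1: 6 a_3 + 2 a_1 = 0  ->  6 a_3 = -2 a_1 = -4  ->  a_3 = -2/3
  x^2: 12 a_4 + 2 a_2 = 0  ->  12 a_4 = -2 a_2 = -4  ->  a_4 = -1/3
  x^3: 20 a_5 + 2 a_3 = 0  ->  20 a_5 = -2 a_3 = 4/3  ->  a_5 = 1/15
Truncated series: y(x) = -2 + 2 x + 2 x^2 - (2/3) x^3 - (1/3) x^4 + (1/15) x^5 + O(x^6).

a_0 = -2; a_1 = 2; a_2 = 2; a_3 = -2/3; a_4 = -1/3; a_5 = 1/15


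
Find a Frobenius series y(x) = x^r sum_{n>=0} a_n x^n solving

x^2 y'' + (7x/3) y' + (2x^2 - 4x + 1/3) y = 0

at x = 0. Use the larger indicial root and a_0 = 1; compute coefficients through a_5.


Write in Frobenius form y'' + (p(x)/x) y' + (q(x)/x^2) y = 0:
  p(x) = 7/3,  q(x) = 2x^2 - 4x + 1/3.
Indicial equation: r(r-1) + (7/3) r + (1/3) = 0 -> roots r_1 = -1/3, r_2 = -1.
Take r = r_1 = -1/3. Let y(x) = x^r sum_{n>=0} a_n x^n with a_0 = 1.
Substitute y = x^r sum a_n x^n and match x^{r+n}. The recurrence is
  D(n) a_n - 4 a_{n-1} + 2 a_{n-2} = 0,  where D(n) = (r+n)(r+n-1) + (7/3)(r+n) + (1/3).
  a_n = [4 a_{n-1} - 2 a_{n-2}] / D(n).
Since the indicial polynomial factors as (r - r_1)(r - r_2), D(n) = (r_1 + n - r_1)(r_1 + n - r_2) = n(n + 2/3).
Evaluating step by step (a_0 = 1):
  n = 1: D(1) = 1(1 + 2/3) = 5/3; numerator = 4(1) = 4; a_1 = (4)/(5/3) = 12/5
  n = 2: D(2) = 2(2 + 2/3) = 16/3; numerator = 4(12/5) - 2(1) = 38/5; a_2 = (38/5)/(16/3) = 57/40
  n = 3: D(3) = 3(3 + 2/3) = 11; numerator = 4(57/40) - 2(12/5) = 9/10; a_3 = (9/10)/(11) = 9/110
  n = 4: D(4) = 4(4 + 2/3) = 56/3; numerator = 4(9/110) - 2(57/40) = -111/44; a_4 = (-111/44)/(56/3) = -333/2464
  n = 5: D(5) = 5(5 + 2/3) = 85/3; numerator = 4(-333/2464) - 2(9/110) = -2169/3080; a_5 = (-2169/3080)/(85/3) = -6507/261800

r = -1/3; a_0 = 1; a_1 = 12/5; a_2 = 57/40; a_3 = 9/110; a_4 = -333/2464; a_5 = -6507/261800


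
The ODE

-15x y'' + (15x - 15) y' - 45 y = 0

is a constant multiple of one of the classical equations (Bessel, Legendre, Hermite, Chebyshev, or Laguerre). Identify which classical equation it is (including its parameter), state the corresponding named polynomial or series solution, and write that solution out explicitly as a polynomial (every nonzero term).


All three coefficients share the factor -15; dividing through by -15 gives  x y'' + (1 - x) y' + 3 y = 0.
This matches the Laguerre equation x y'' + (1 - x) y' + n y = 0 with n = 3; the polynomial solution is L_3(x).
With y = sum_k a_k x^k, matching x^k gives (k+1)k a_{k+1} + (k+1) a_{k+1} - k a_k + n a_k = 0, i.e. (k+1)^2 a_{k+1} = (k - n) a_k = (k - 3) a_k. The right side vanishes at k = 3, so the series terminates at degree 3.
Standard normalization L_n(0) = 1 gives a_0 = 1. Work upward with a_{k+1} = (k - 3) a_k / (k+1)^2:
  a_1 = (0 - 3)(1) / 1^2 = -3/1 = -3
  a_2 = (1 - 3)(-3) / 2^2 = 6/4 = 3/2
  a_3 = (2 - 3)(3/2) / 3^2 = (-3/2)/9 = -1/6
Hence L_3(x) = -x^3/6 + 3 x^2/2 - 3 x + 1.

L_3(x); series = -x^3/6 + 3 x^2/2 - 3 x + 1


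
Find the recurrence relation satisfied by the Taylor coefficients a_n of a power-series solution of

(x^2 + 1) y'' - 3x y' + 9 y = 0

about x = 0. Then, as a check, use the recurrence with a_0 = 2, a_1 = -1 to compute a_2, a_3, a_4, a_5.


Substitute y = sum_n a_n x^n.
(1 + 1 x^2) y'' contributes (n+2)(n+1) a_{n+2} + n(n-1) a_n at x^n.
-3 x y'(x) contributes -3 n a_n at x^n.
9 y(x) contributes 9 a_n at x^n.
Matching x^n: (n+2)(n+1) a_{n+2} + (n(n-1) - 3 n + 9) a_n = 0.
Thus a_{n+2} = (-n(n-1) + 3 n - 9) / ((n+1)(n+2)) * a_n.

Check with a_0 = 2, a_1 = -1 (apply the recurrence for n = 0, 1, 2, 3): a_0 = 2, a_1 = -1, a_2 = -9, a_3 = 1, a_4 = 15/4, a_5 = -3/10.

a_(n+2) = (-n(n-1) + 3 n - 9) / ((n+1)(n+2)) * a_n; check: a_0 = 2, a_1 = -1, a_2 = -9, a_3 = 1, a_4 = 15/4, a_5 = -3/10


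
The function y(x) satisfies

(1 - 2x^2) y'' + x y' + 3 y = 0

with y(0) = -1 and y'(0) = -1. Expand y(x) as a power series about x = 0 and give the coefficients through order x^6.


Ansatz: y(x) = sum_{n>=0} a_n x^n, so y'(x) = sum_{n>=1} n a_n x^(n-1) and y''(x) = sum_{n>=2} n(n-1) a_n x^(n-2).
Substitute into P(x) y'' + Q(x) y' + R(x) y = 0 with P(x) = 1 - 2x^2, Q(x) = x, R(x) = 3, and match powers of x.
Initial conditions: a_0 = -1, a_1 = -1.
Setting the coefficient of each power of x to zero and solving order by order (substituting the coefficients already found):
  x^0: 2 a_2 + 3 a_0 = 0  ->  2 a_2 = -3 a_0 = 3  ->  a_2 = 3/2
  x^1: 6 a_3 + 4 a_1 = 0  ->  6 a_3 = -4 a_1 = 4  ->  a_3 = 2/3
  x^2: 12 a_4 + a_2 = 0  ->  12 a_4 = -a_2 = -3/2  ->  a_4 = -1/8
  x^3: 20 a_5 - 6 a_3 = 0  ->  20 a_5 = 6 a_3 = 4  ->  a_5 = 1/5
  x^4: 30 a_6 - 17 a_4 = 0  ->  30 a_6 = 17 a_4 = -17/8  ->  a_6 = -17/240
Truncated series: y(x) = -1 - x + (3/2) x^2 + (2/3) x^3 - (1/8) x^4 + (1/5) x^5 - (17/240) x^6 + O(x^7).

a_0 = -1; a_1 = -1; a_2 = 3/2; a_3 = 2/3; a_4 = -1/8; a_5 = 1/5; a_6 = -17/240


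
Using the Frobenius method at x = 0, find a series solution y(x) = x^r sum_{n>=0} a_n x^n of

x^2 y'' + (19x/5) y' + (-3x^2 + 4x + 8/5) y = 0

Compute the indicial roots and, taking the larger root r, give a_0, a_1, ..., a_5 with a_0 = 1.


Write in Frobenius form y'' + (p(x)/x) y' + (q(x)/x^2) y = 0:
  p(x) = 19/5,  q(x) = -3x^2 + 4x + 8/5.
Indicial equation: r(r-1) + (19/5) r + (8/5) = 0 -> roots r_1 = -4/5, r_2 = -2.
Take r = r_1 = -4/5. Let y(x) = x^r sum_{n>=0} a_n x^n with a_0 = 1.
Substitute y = x^r sum a_n x^n and match x^{r+n}. The recurrence is
  D(n) a_n + 4 a_{n-1} - 3 a_{n-2} = 0,  where D(n) = (r+n)(r+n-1) + (19/5)(r+n) + (8/5).
  a_n = [-4 a_{n-1} + 3 a_{n-2}] / D(n).
Since the indicial polynomial factors as (r - r_1)(r - r_2), D(n) = (r_1 + n - r_1)(r_1 + n - r_2) = n(n + 6/5).
Evaluating step by step (a_0 = 1):
  n = 1: D(1) = 1(1 + 6/5) = 11/5; numerator = -4(1) = -4; a_1 = (-4)/(11/5) = -20/11
  n = 2: D(2) = 2(2 + 6/5) = 32/5; numerator = -4(-20/11) + 3(1) = 113/11; a_2 = (113/11)/(32/5) = 565/352
  n = 3: D(3) = 3(3 + 6/5) = 63/5; numerator = -4(565/352) + 3(-20/11) = -95/8; a_3 = (-95/8)/(63/5) = -475/504
  n = 4: D(4) = 4(4 + 6/5) = 104/5; numerator = -4(-475/504) + 3(565/352) = 190385/22176; a_4 = (190385/22176)/(104/5) = 73225/177408
  n = 5: D(5) = 5(5 + 6/5) = 31; numerator = -4(73225/177408) + 3(-475/504) = -28375/6336; a_5 = (-28375/6336)/(31) = -28375/196416

r = -4/5; a_0 = 1; a_1 = -20/11; a_2 = 565/352; a_3 = -475/504; a_4 = 73225/177408; a_5 = -28375/196416
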